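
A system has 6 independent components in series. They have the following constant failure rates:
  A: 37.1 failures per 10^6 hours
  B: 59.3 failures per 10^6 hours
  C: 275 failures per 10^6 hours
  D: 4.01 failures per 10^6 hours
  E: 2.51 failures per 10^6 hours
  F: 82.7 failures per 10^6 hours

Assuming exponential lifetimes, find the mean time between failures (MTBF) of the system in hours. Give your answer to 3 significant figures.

2170

Series of exponential components: λ_sys = Σ λ_i
λ_sys = 0.0000371 + 0.0000593 + 0.000275 + 0.00000401 + 0.00000251 + 0.0000827 = 4.6062e-04 /h
MTBF = 1 / λ_sys = 2170 h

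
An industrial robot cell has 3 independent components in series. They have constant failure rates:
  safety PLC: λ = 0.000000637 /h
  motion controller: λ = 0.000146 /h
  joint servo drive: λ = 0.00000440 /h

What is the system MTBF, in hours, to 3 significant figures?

6620

Series of exponential components: λ_sys = Σ λ_i
λ_sys = 0.000000637 + 0.000146 + 0.00000440 = 1.5104e-04 /h
MTBF = 1 / λ_sys = 6620 h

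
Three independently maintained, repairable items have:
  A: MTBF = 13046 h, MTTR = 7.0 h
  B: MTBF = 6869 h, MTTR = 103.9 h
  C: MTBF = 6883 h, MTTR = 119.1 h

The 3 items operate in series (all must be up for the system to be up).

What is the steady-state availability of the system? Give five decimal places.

A(A) = MTBF/(MTBF+MTTR) = 13046/(13046+7.0) = 0.999464
A(B) = MTBF/(MTBF+MTTR) = 6869/(6869+103.9) = 0.985099
A(C) = MTBF/(MTBF+MTTR) = 6883/(6883+119.1) = 0.982991
Series availability: 0.999464 × 0.985099 × 0.982991 = 0.96782

0.96782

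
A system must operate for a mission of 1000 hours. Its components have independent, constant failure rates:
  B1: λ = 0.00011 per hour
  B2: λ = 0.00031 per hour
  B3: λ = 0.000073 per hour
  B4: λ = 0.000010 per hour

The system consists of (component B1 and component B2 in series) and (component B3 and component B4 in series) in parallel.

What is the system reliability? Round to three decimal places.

0.973

R(B1) = exp(−0.00011 × 1000) = 0.89583
R(B2) = exp(−0.00031 × 1000) = 0.73345
R(B3) = exp(−0.000073 × 1000) = 0.92960
R(B4) = exp(−0.000010 × 1000) = 0.99005
Series (B1 and B2): 0.89583 × 0.73345 = 0.65705
Series (B3 and B4): 0.92960 × 0.99005 = 0.92035
Parallel ([0.65705] and [0.92035]): 1 − (1 − 0.65705)(1 − 0.92035) = 0.973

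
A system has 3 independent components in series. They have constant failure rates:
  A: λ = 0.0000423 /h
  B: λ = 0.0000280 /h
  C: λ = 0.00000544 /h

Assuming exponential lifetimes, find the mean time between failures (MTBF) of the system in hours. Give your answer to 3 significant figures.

Series of exponential components: λ_sys = Σ λ_i
λ_sys = 0.0000423 + 0.0000280 + 0.00000544 = 7.5740e-05 /h
MTBF = 1 / λ_sys = 13200 h

13200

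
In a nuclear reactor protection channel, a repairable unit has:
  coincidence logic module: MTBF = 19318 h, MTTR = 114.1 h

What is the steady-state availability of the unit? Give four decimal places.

0.9941

A(coincidence logic module) = MTBF/(MTBF+MTTR) = 19318/(19318+114.1) = 0.9941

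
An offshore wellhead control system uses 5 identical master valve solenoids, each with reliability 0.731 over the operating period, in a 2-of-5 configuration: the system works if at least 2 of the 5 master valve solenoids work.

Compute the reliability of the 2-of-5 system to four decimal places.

0.9795

R = Σ_{i=2}^{5} C(5,i) p^i (1−p)^{5−i} with p = 0.731
C(5,2)·0.731^2·0.269^3 = 0.104014
C(5,3)·0.731^3·0.269^2 = 0.282655
C(5,4)·0.731^4·0.269^1 = 0.384054
C(5,5)·0.731^5·0.269^0 = 0.208731
Sum = 0.9795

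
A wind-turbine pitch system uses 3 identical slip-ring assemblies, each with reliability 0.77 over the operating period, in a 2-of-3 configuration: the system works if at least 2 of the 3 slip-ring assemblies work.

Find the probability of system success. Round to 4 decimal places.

R = Σ_{i=2}^{3} C(3,i) p^i (1−p)^{3−i} with p = 0.77
C(3,2)·0.77^2·0.23^1 = 0.409101
C(3,3)·0.77^3·0.23^0 = 0.456533
Sum = 0.8656

0.8656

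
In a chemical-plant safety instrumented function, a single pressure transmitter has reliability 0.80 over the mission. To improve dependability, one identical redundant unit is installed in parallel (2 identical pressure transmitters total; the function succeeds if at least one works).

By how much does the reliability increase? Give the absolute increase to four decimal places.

R_before = 0.80
R_after = 1 − (1 − 0.80)^2 = 0.9600
ΔR = 0.9600 − 0.80 = 0.1600

0.1600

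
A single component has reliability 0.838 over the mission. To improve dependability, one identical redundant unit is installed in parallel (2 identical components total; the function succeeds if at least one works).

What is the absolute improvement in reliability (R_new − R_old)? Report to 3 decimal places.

R_before = 0.838
R_after = 1 − (1 − 0.838)^2 = 0.974
ΔR = 0.974 − 0.838 = 0.136

0.136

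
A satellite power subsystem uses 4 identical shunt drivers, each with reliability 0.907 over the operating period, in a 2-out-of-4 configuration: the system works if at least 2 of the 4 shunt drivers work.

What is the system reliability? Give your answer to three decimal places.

R = Σ_{i=2}^{4} C(4,i) p^i (1−p)^{4−i} with p = 0.907
C(4,2)·0.907^2·0.093^2 = 0.04269
C(4,3)·0.907^3·0.093^1 = 0.27757
C(4,4)·0.907^4·0.093^0 = 0.67675
Sum = 0.997

0.997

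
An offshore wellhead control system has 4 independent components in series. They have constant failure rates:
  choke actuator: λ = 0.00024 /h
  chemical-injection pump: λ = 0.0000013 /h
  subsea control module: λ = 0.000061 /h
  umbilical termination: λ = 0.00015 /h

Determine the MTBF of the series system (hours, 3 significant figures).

2210

Series of exponential components: λ_sys = Σ λ_i
λ_sys = 0.00024 + 0.0000013 + 0.000061 + 0.00015 = 4.5230e-04 /h
MTBF = 1 / λ_sys = 2210 h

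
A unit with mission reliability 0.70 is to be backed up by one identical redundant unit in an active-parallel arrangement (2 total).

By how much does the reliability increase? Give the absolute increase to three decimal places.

R_before = 0.70
R_after = 1 − (1 − 0.70)^2 = 0.910
ΔR = 0.910 − 0.70 = 0.210

0.210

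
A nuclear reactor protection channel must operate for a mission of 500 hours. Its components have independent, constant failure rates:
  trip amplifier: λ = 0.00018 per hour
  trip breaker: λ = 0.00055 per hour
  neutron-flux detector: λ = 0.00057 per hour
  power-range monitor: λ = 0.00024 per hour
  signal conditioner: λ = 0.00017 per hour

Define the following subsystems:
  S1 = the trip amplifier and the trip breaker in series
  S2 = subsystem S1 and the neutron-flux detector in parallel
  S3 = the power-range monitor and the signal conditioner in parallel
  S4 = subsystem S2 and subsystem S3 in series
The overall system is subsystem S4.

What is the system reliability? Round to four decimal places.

R(trip amplifier) = exp(−0.00018 × 500) = 0.913931
R(trip breaker) = exp(−0.00055 × 500) = 0.759572
R(neutron-flux detector) = exp(−0.00057 × 500) = 0.752014
R(power-range monitor) = exp(−0.00024 × 500) = 0.886920
R(signal conditioner) = exp(−0.00017 × 500) = 0.918512
Series (trip amplifier and trip breaker): 0.913931 × 0.759572 = 0.694196
Parallel ([0.694196] and neutron-flux detector): 1 − (1 − 0.694196)(1 − 0.752014) = 0.924165
Parallel (power-range monitor and signal conditioner): 1 − (1 − 0.886920)(1 − 0.918512) = 0.990785
Series ([0.924165] and [0.990785]): 0.924165 × 0.990785 = 0.9156

0.9156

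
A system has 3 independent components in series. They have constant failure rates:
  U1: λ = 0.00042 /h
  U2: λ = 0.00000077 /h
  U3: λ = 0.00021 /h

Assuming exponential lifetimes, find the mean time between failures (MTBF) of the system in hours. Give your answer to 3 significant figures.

Series of exponential components: λ_sys = Σ λ_i
λ_sys = 0.00042 + 0.00000077 + 0.00021 = 6.3077e-04 /h
MTBF = 1 / λ_sys = 1590 h

1590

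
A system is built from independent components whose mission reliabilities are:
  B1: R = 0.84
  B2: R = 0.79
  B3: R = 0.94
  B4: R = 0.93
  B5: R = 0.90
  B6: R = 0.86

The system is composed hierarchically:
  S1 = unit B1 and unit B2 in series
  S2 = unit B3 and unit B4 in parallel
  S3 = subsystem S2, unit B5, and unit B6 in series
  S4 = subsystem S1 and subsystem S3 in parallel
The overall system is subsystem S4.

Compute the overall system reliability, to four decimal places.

0.9229

Series (B1 and B2): 0.840000 × 0.790000 = 0.663600
Parallel (B3 and B4): 1 − (1 − 0.940000)(1 − 0.930000) = 0.995800
Series ([0.995800], B5, and B6): 0.995800 × 0.900000 × 0.860000 = 0.770749
Parallel ([0.663600] and [0.770749]): 1 − (1 − 0.663600)(1 − 0.770749) = 0.9229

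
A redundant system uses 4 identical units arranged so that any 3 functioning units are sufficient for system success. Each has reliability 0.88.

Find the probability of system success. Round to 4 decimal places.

R = Σ_{i=3}^{4} C(4,i) p^i (1−p)^{4−i} with p = 0.88
C(4,3)·0.88^3·0.12^1 = 0.327107
C(4,4)·0.88^4·0.12^0 = 0.599695
Sum = 0.9268

0.9268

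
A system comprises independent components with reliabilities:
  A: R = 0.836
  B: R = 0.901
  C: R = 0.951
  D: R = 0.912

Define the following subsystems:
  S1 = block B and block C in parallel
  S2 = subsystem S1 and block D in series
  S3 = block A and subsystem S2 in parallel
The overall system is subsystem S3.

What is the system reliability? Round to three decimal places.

0.985

Parallel (B and C): 1 − (1 − 0.90100)(1 − 0.95100) = 0.99515
Series ([0.99515] and D): 0.99515 × 0.91200 = 0.90758
Parallel (A and [0.90758]): 1 − (1 − 0.83600)(1 − 0.90758) = 0.985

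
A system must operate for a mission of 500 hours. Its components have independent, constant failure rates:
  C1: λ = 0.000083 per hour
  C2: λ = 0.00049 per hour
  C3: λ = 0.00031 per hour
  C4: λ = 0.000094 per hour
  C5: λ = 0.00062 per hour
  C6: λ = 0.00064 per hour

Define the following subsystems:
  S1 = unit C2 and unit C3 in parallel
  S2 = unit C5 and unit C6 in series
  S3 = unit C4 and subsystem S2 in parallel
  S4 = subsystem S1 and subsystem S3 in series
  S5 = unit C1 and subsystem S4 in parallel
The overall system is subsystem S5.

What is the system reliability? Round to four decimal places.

R(C1) = exp(−0.000083 × 500) = 0.959349
R(C2) = exp(−0.00049 × 500) = 0.782705
R(C3) = exp(−0.00031 × 500) = 0.856415
R(C4) = exp(−0.000094 × 500) = 0.954087
R(C5) = exp(−0.00062 × 500) = 0.733447
R(C6) = exp(−0.00064 × 500) = 0.726149
Parallel (C2 and C3): 1 − (1 − 0.782705)(1 − 0.856415) = 0.968800
Series (C5 and C6): 0.733447 × 0.726149 = 0.532592
Parallel (C4 and [0.532592]): 1 − (1 − 0.954087)(1 − 0.532592) = 0.978540
Series ([0.968800] and [0.978540]): 0.968800 × 0.978540 = 0.948010
Parallel (C1 and [0.948010]): 1 − (1 − 0.959349)(1 − 0.948010) = 0.9979

0.9979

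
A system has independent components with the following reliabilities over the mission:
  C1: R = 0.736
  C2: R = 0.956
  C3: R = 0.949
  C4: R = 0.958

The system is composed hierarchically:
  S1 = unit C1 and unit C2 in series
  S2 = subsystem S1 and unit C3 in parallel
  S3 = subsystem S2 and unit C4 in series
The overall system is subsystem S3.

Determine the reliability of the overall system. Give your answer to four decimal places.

0.9435

Series (C1 and C2): 0.736000 × 0.956000 = 0.703616
Parallel ([0.703616] and C3): 1 − (1 − 0.703616)(1 − 0.949000) = 0.984884
Series ([0.984884] and C4): 0.984884 × 0.958000 = 0.9435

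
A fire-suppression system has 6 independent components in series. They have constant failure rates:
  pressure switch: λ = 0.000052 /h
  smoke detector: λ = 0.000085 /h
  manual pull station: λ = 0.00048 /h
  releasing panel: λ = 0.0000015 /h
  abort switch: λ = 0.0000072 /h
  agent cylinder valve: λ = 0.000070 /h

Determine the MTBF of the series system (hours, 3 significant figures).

1440

Series of exponential components: λ_sys = Σ λ_i
λ_sys = 0.000052 + 0.000085 + 0.00048 + 0.0000015 + 0.0000072 + 0.000070 = 6.9570e-04 /h
MTBF = 1 / λ_sys = 1440 h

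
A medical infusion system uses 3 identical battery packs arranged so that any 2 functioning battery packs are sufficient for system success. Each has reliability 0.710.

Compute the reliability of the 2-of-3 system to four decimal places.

0.7965

R = Σ_{i=2}^{3} C(3,i) p^i (1−p)^{3−i} with p = 0.710
C(3,2)·0.710^2·0.290^1 = 0.438567
C(3,3)·0.710^3·0.290^0 = 0.357911
Sum = 0.7965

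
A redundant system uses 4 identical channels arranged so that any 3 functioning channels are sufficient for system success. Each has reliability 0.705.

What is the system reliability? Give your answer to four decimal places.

0.6605

R = Σ_{i=3}^{4} C(4,i) p^i (1−p)^{4−i} with p = 0.705
C(4,3)·0.705^3·0.295^1 = 0.413475
C(4,4)·0.705^4·0.295^0 = 0.247034
Sum = 0.6605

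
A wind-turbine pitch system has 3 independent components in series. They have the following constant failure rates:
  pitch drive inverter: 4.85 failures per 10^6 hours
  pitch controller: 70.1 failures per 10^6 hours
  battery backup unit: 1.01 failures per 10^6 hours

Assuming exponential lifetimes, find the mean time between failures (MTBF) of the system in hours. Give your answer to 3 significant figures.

Series of exponential components: λ_sys = Σ λ_i
λ_sys = 0.00000485 + 0.0000701 + 0.00000101 = 7.5960e-05 /h
MTBF = 1 / λ_sys = 13200 h

13200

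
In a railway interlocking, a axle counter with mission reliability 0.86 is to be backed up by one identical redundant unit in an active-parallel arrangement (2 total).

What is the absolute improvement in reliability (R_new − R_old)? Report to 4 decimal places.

R_before = 0.86
R_after = 1 − (1 − 0.86)^2 = 0.9804
ΔR = 0.9804 − 0.86 = 0.1204

0.1204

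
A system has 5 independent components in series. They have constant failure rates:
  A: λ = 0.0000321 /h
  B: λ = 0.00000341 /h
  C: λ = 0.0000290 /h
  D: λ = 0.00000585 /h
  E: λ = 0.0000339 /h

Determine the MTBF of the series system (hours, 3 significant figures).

Series of exponential components: λ_sys = Σ λ_i
λ_sys = 0.0000321 + 0.00000341 + 0.0000290 + 0.00000585 + 0.0000339 = 1.0426e-04 /h
MTBF = 1 / λ_sys = 9590 h

9590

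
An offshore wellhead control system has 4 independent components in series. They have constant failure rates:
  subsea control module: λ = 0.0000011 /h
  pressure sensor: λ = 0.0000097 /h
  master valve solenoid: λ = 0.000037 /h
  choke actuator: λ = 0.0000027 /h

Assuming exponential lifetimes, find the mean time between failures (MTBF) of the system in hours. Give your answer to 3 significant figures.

19800

Series of exponential components: λ_sys = Σ λ_i
λ_sys = 0.0000011 + 0.0000097 + 0.000037 + 0.0000027 = 5.0500e-05 /h
MTBF = 1 / λ_sys = 19800 h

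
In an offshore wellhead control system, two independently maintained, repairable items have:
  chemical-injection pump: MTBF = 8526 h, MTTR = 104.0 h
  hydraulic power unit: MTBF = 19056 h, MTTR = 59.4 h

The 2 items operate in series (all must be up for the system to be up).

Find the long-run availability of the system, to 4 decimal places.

A(chemical-injection pump) = MTBF/(MTBF+MTTR) = 8526/(8526+104.0) = 0.987949
A(hydraulic power unit) = MTBF/(MTBF+MTTR) = 19056/(19056+59.4) = 0.996893
Series availability: 0.987949 × 0.996893 = 0.9849

0.9849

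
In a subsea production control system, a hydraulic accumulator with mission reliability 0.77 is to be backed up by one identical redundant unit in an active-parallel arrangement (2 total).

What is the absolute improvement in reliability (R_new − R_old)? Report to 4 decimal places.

0.1771

R_before = 0.77
R_after = 1 − (1 − 0.77)^2 = 0.9471
ΔR = 0.9471 − 0.77 = 0.1771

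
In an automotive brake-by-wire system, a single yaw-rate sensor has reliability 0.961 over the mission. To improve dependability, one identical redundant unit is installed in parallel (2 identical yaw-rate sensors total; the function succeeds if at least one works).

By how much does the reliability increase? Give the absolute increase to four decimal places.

R_before = 0.961
R_after = 1 − (1 − 0.961)^2 = 0.9985
ΔR = 0.9985 − 0.961 = 0.0375

0.0375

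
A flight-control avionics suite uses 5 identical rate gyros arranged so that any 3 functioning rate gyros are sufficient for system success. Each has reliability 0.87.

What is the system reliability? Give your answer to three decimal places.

R = Σ_{i=3}^{5} C(5,i) p^i (1−p)^{5−i} with p = 0.87
C(5,3)·0.87^3·0.13^2 = 0.11129
C(5,4)·0.87^4·0.13^1 = 0.37238
C(5,5)·0.87^5·0.13^0 = 0.49842
Sum = 0.982

0.982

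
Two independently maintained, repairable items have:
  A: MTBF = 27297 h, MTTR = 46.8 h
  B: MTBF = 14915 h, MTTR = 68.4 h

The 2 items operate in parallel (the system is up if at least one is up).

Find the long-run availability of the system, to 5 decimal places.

A(A) = MTBF/(MTBF+MTTR) = 27297/(27297+46.8) = 0.998288
A(B) = MTBF/(MTBF+MTTR) = 14915/(14915+68.4) = 0.995435
Parallel availability: 1 − (1 − 0.998288)(1 − 0.995435) = 0.99999

0.99999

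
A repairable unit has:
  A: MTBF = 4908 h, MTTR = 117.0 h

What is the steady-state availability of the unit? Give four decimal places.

0.9767

A(A) = MTBF/(MTBF+MTTR) = 4908/(4908+117.0) = 0.9767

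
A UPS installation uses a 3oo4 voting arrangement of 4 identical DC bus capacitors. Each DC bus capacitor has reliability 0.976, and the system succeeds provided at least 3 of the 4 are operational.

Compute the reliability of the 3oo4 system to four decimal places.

0.9967

R = Σ_{i=3}^{4} C(4,i) p^i (1−p)^{4−i} with p = 0.976
C(4,3)·0.976^3·0.024^1 = 0.089253
C(4,4)·0.976^4·0.024^0 = 0.907401
Sum = 0.9967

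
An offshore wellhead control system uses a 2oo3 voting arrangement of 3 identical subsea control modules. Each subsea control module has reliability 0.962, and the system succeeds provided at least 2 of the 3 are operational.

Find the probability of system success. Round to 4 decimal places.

0.9958

R = Σ_{i=2}^{3} C(3,i) p^i (1−p)^{3−i} with p = 0.962
C(3,2)·0.962^2·0.038^1 = 0.105501
C(3,3)·0.962^3·0.038^0 = 0.890277
Sum = 0.9958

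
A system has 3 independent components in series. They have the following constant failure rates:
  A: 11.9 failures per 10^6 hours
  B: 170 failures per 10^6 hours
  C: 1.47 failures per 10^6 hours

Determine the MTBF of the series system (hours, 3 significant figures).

Series of exponential components: λ_sys = Σ λ_i
λ_sys = 0.0000119 + 0.000170 + 0.00000147 = 1.8337e-04 /h
MTBF = 1 / λ_sys = 5450 h

5450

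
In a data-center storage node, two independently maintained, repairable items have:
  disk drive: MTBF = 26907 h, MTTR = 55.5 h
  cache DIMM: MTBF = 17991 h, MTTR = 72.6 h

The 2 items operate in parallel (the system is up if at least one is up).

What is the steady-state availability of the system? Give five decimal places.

A(disk drive) = MTBF/(MTBF+MTTR) = 26907/(26907+55.5) = 0.997942
A(cache DIMM) = MTBF/(MTBF+MTTR) = 17991/(17991+72.6) = 0.995981
Parallel availability: 1 − (1 − 0.997942)(1 − 0.995981) = 0.99999

0.99999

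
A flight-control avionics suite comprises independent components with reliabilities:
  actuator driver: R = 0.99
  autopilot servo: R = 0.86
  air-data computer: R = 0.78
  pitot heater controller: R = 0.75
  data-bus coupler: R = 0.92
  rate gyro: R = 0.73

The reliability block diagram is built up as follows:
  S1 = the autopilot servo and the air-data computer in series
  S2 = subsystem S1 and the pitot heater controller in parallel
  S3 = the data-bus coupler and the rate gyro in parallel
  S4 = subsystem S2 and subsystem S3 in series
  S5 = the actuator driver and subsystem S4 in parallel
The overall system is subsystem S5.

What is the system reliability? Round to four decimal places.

0.9990

Series (autopilot servo and air-data computer): 0.860000 × 0.780000 = 0.670800
Parallel ([0.670800] and pitot heater controller): 1 − (1 − 0.670800)(1 − 0.750000) = 0.917700
Parallel (data-bus coupler and rate gyro): 1 − (1 − 0.920000)(1 − 0.730000) = 0.978400
Series ([0.917700] and [0.978400]): 0.917700 × 0.978400 = 0.897878
Parallel (actuator driver and [0.897878]): 1 − (1 − 0.990000)(1 − 0.897878) = 0.9990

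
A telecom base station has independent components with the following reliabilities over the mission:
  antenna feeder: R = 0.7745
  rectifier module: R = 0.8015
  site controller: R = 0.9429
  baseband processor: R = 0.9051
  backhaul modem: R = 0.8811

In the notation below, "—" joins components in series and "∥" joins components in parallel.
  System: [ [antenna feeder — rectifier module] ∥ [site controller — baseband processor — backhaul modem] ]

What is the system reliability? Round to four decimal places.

Series (antenna feeder and rectifier module): 0.774500 × 0.801500 = 0.620762
Series (site controller, baseband processor, and backhaul modem): 0.942900 × 0.905100 × 0.881100 = 0.751947
Parallel ([0.620762] and [0.751947]): 1 − (1 − 0.620762)(1 − 0.751947) = 0.9059

0.9059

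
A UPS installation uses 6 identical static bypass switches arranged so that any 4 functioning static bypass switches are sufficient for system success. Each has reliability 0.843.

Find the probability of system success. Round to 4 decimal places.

R = Σ_{i=4}^{6} C(6,i) p^i (1−p)^{6−i} with p = 0.843
C(6,4)·0.843^4·0.157^2 = 0.186724
C(6,5)·0.843^5·0.157^1 = 0.401041
C(6,6)·0.843^6·0.157^0 = 0.358893
Sum = 0.9467

0.9467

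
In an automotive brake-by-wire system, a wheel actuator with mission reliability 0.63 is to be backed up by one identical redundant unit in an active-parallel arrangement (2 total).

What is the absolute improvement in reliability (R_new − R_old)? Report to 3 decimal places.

R_before = 0.63
R_after = 1 − (1 − 0.63)^2 = 0.863
ΔR = 0.863 − 0.63 = 0.233

0.233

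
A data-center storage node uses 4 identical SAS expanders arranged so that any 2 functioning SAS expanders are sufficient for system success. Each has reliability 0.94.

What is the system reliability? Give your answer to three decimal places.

0.999

R = Σ_{i=2}^{4} C(4,i) p^i (1−p)^{4−i} with p = 0.94
C(4,2)·0.94^2·0.06^2 = 0.01909
C(4,3)·0.94^3·0.06^1 = 0.19934
C(4,4)·0.94^4·0.06^0 = 0.78075
Sum = 0.999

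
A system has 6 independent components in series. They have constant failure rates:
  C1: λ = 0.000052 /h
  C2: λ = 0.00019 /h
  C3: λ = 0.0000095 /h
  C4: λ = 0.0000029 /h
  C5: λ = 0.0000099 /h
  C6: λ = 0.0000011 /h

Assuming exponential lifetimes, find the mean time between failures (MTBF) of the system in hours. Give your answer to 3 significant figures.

Series of exponential components: λ_sys = Σ λ_i
λ_sys = 0.000052 + 0.00019 + 0.0000095 + 0.0000029 + 0.0000099 + 0.0000011 = 2.6540e-04 /h
MTBF = 1 / λ_sys = 3770 h

3770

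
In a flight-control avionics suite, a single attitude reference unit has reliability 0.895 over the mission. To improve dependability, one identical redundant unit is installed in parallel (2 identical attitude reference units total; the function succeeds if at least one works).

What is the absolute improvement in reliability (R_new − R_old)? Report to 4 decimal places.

0.0940

R_before = 0.895
R_after = 1 − (1 − 0.895)^2 = 0.9890
ΔR = 0.9890 − 0.895 = 0.0940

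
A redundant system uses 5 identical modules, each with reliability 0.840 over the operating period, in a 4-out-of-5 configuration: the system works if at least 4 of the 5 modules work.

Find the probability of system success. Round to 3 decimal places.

R = Σ_{i=4}^{5} C(5,i) p^i (1−p)^{5−i} with p = 0.840
C(5,4)·0.840^4·0.160^1 = 0.39830
C(5,5)·0.840^5·0.160^0 = 0.41821
Sum = 0.817

0.817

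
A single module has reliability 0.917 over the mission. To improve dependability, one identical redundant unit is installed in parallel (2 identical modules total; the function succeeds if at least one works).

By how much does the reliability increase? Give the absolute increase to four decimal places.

0.0761

R_before = 0.917
R_after = 1 − (1 − 0.917)^2 = 0.9931
ΔR = 0.9931 − 0.917 = 0.0761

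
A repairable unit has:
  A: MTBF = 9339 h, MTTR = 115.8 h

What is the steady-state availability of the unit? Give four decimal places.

0.9878

A(A) = MTBF/(MTBF+MTTR) = 9339/(9339+115.8) = 0.9878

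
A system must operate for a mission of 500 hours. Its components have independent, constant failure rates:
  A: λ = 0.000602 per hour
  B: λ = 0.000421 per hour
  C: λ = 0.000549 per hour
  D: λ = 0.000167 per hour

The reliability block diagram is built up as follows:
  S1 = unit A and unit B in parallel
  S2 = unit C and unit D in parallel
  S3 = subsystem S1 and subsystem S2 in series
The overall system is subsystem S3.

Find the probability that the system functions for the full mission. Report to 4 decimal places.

R(A) = exp(−0.000602 × 500) = 0.740078
R(B) = exp(−0.000421 × 500) = 0.810179
R(C) = exp(−0.000549 × 500) = 0.759952
R(D) = exp(−0.000167 × 500) = 0.919891
Parallel (A and B): 1 − (1 − 0.740078)(1 − 0.810179) = 0.950661
Parallel (C and D): 1 − (1 − 0.759952)(1 − 0.919891) = 0.980770
Series ([0.950661] and [0.980770]): 0.950661 × 0.980770 = 0.9324

0.9324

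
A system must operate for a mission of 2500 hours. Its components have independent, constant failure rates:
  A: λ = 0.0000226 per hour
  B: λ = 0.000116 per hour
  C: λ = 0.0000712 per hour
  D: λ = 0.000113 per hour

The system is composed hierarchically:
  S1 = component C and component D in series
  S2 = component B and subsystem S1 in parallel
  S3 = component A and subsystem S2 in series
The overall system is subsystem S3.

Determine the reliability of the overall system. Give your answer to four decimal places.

0.8573

R(A) = exp(−0.0000226 × 2500) = 0.945066
R(B) = exp(−0.000116 × 2500) = 0.748264
R(C) = exp(−0.0000712 × 2500) = 0.836942
R(D) = exp(−0.000113 × 2500) = 0.753897
Series (C and D): 0.836942 × 0.753897 = 0.630968
Parallel (B and [0.630968]): 1 − (1 − 0.748264)(1 − 0.630968) = 0.907101
Series (A and [0.907101]): 0.945066 × 0.907101 = 0.8573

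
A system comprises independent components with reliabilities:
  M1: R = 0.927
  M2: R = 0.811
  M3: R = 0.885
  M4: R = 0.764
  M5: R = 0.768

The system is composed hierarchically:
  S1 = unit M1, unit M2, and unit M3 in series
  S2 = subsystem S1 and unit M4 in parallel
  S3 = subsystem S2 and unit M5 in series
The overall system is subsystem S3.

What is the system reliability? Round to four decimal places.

Series (M1, M2, and M3): 0.927000 × 0.811000 × 0.885000 = 0.665340
Parallel ([0.665340] and M4): 1 − (1 − 0.665340)(1 − 0.764000) = 0.921020
Series ([0.921020] and M5): 0.921020 × 0.768000 = 0.7073

0.7073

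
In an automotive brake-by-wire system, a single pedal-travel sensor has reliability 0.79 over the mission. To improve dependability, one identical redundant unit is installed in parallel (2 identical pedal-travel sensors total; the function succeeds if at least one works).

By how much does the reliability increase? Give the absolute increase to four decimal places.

R_before = 0.79
R_after = 1 − (1 − 0.79)^2 = 0.9559
ΔR = 0.9559 − 0.79 = 0.1659

0.1659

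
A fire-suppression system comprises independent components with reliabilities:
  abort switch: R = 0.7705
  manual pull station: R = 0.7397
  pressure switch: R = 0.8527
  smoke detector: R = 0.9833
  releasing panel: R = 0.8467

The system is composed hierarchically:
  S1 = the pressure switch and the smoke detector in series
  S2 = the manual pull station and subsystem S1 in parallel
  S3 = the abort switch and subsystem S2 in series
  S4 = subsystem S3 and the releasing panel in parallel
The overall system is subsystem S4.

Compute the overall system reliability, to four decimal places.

0.9599

Series (pressure switch and smoke detector): 0.852700 × 0.983300 = 0.838460
Parallel (manual pull station and [0.838460]): 1 − (1 − 0.739700)(1 − 0.838460) = 0.957951
Series (abort switch and [0.957951]): 0.770500 × 0.957951 = 0.738101
Parallel ([0.738101] and releasing panel): 1 − (1 − 0.738101)(1 − 0.846700) = 0.9599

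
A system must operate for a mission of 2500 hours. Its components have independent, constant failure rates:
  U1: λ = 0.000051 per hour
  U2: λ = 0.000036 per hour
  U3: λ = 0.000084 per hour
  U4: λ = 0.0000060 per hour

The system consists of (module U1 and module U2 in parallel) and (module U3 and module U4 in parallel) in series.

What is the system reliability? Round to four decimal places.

R(U1) = exp(−0.000051 × 2500) = 0.880293
R(U2) = exp(−0.000036 × 2500) = 0.913931
R(U3) = exp(−0.000084 × 2500) = 0.810584
R(U4) = exp(−0.0000060 × 2500) = 0.985112
Parallel (U1 and U2): 1 − (1 − 0.880293)(1 − 0.913931) = 0.989697
Parallel (U3 and U4): 1 − (1 − 0.810584)(1 − 0.985112) = 0.997180
Series ([0.989697] and [0.997180]): 0.989697 × 0.997180 = 0.9869

0.9869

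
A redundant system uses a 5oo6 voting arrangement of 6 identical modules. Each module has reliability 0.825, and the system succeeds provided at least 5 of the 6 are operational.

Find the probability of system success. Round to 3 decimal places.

0.717

R = Σ_{i=5}^{6} C(6,i) p^i (1−p)^{6−i} with p = 0.825
C(6,5)·0.825^5·0.175^1 = 0.40129
C(6,6)·0.825^6·0.175^0 = 0.31530
Sum = 0.717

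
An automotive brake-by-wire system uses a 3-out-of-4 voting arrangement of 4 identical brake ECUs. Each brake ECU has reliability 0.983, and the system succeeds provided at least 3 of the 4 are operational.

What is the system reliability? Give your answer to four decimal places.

R = Σ_{i=3}^{4} C(4,i) p^i (1−p)^{4−i} with p = 0.983
C(4,3)·0.983^3·0.017^1 = 0.064591
C(4,4)·0.983^4·0.017^0 = 0.933714
Sum = 0.9983

0.9983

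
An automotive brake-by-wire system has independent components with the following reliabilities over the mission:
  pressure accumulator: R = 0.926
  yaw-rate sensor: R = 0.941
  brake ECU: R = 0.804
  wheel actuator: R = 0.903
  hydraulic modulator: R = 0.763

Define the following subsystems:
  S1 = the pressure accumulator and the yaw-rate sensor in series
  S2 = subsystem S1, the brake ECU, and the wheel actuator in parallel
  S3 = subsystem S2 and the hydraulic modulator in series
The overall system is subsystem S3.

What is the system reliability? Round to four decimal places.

Series (pressure accumulator and yaw-rate sensor): 0.926000 × 0.941000 = 0.871366
Parallel ([0.871366], brake ECU, and wheel actuator): 1 − (1 − 0.871366)(1 − 0.804000)(1 − 0.903000) = 0.997554
Series ([0.997554] and hydraulic modulator): 0.997554 × 0.763000 = 0.7611

0.7611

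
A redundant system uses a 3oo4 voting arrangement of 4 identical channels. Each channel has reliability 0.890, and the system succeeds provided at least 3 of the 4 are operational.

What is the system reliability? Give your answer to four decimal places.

R = Σ_{i=3}^{4} C(4,i) p^i (1−p)^{4−i} with p = 0.890
C(4,3)·0.890^3·0.110^1 = 0.310186
C(4,4)·0.890^4·0.110^0 = 0.627422
Sum = 0.9376

0.9376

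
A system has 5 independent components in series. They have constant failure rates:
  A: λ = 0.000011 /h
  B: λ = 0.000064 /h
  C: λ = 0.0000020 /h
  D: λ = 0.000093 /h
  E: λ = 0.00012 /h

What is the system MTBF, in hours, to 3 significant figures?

3450

Series of exponential components: λ_sys = Σ λ_i
λ_sys = 0.000011 + 0.000064 + 0.0000020 + 0.000093 + 0.00012 = 2.9000e-04 /h
MTBF = 1 / λ_sys = 3450 h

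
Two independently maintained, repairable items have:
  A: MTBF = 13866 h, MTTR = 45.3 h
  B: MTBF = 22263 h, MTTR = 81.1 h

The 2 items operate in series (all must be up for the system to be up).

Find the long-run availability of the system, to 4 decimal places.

A(A) = MTBF/(MTBF+MTTR) = 13866/(13866+45.3) = 0.996744
A(B) = MTBF/(MTBF+MTTR) = 22263/(22263+81.1) = 0.996370
Series availability: 0.996744 × 0.996370 = 0.9931

0.9931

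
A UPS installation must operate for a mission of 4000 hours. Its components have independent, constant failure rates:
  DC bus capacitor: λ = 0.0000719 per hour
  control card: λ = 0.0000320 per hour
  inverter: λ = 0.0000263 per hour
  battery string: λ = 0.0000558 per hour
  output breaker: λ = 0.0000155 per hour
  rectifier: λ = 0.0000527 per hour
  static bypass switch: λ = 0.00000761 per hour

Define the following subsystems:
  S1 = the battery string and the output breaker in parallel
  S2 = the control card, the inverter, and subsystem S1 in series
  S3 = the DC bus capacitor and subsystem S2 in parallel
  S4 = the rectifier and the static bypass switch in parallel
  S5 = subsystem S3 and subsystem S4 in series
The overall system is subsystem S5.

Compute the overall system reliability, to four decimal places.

0.9402

R(DC bus capacitor) = exp(−0.0000719 × 4000) = 0.750062
R(control card) = exp(−0.0000320 × 4000) = 0.879853
R(inverter) = exp(−0.0000263 × 4000) = 0.900144
R(battery string) = exp(−0.0000558 × 4000) = 0.799955
R(output breaker) = exp(−0.0000155 × 4000) = 0.939883
R(rectifier) = exp(−0.0000527 × 4000) = 0.809936
R(static bypass switch) = exp(−0.00000761 × 4000) = 0.970019
Parallel (battery string and output breaker): 1 − (1 − 0.799955)(1 − 0.939883) = 0.987974
Series (control card, inverter, and [0.987974]): 0.879853 × 0.900144 × 0.987974 = 0.782470
Parallel (DC bus capacitor and [0.782470]): 1 − (1 − 0.750062)(1 − 0.782470) = 0.945631
Parallel (rectifier and static bypass switch): 1 − (1 − 0.809936)(1 − 0.970019) = 0.994302
Series ([0.945631] and [0.994302]): 0.945631 × 0.994302 = 0.9402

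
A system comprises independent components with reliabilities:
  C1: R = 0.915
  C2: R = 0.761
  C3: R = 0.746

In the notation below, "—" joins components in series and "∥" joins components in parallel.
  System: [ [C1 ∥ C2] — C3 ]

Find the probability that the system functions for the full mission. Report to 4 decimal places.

Parallel (C1 and C2): 1 − (1 − 0.915000)(1 − 0.761000) = 0.979685
Series ([0.979685] and C3): 0.979685 × 0.746000 = 0.7308

0.7308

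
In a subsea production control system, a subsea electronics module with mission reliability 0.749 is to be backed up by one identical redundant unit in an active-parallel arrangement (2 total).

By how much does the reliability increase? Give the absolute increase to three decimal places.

R_before = 0.749
R_after = 1 − (1 − 0.749)^2 = 0.937
ΔR = 0.937 − 0.749 = 0.188

0.188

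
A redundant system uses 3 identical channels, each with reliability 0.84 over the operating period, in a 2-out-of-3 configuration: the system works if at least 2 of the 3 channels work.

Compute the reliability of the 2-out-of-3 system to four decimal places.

R = Σ_{i=2}^{3} C(3,i) p^i (1−p)^{3−i} with p = 0.84
C(3,2)·0.84^2·0.16^1 = 0.338688
C(3,3)·0.84^3·0.16^0 = 0.592704
Sum = 0.9314

0.9314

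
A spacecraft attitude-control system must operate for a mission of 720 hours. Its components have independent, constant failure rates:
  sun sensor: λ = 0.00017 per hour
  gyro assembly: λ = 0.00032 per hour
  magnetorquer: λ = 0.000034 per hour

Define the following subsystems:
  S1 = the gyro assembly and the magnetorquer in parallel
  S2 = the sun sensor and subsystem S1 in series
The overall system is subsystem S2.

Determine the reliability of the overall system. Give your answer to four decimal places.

R(sun sensor) = exp(−0.00017 × 720) = 0.884794
R(gyro assembly) = exp(−0.00032 × 720) = 0.794216
R(magnetorquer) = exp(−0.000034 × 720) = 0.975817
Parallel (gyro assembly and magnetorquer): 1 − (1 − 0.794216)(1 − 0.975817) = 0.995024
Series (sun sensor and [0.995024]): 0.884794 × 0.995024 = 0.8804

0.8804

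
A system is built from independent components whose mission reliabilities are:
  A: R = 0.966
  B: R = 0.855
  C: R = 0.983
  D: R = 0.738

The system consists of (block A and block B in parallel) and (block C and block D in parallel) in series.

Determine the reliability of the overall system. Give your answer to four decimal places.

Parallel (A and B): 1 − (1 − 0.966000)(1 − 0.855000) = 0.995070
Parallel (C and D): 1 − (1 − 0.983000)(1 − 0.738000) = 0.995546
Series ([0.995070] and [0.995546]): 0.995070 × 0.995546 = 0.9906

0.9906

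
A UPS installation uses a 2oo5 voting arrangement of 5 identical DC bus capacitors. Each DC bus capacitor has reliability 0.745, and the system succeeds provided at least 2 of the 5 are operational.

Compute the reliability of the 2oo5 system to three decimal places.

R = Σ_{i=2}^{5} C(5,i) p^i (1−p)^{5−i} with p = 0.745
C(5,2)·0.745^2·0.255^3 = 0.09203
C(5,3)·0.745^3·0.255^2 = 0.26887
C(5,4)·0.745^4·0.255^1 = 0.39277
C(5,5)·0.745^5·0.255^0 = 0.22950
Sum = 0.983

0.983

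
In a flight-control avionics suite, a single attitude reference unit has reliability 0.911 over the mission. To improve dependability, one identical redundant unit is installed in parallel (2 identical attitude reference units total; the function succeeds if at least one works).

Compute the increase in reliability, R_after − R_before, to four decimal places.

0.0811

R_before = 0.911
R_after = 1 − (1 − 0.911)^2 = 0.9921
ΔR = 0.9921 − 0.911 = 0.0811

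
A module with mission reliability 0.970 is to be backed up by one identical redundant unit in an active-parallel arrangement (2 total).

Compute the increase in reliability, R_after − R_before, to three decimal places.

R_before = 0.970
R_after = 1 − (1 − 0.970)^2 = 0.999
ΔR = 0.999 − 0.970 = 0.029

0.029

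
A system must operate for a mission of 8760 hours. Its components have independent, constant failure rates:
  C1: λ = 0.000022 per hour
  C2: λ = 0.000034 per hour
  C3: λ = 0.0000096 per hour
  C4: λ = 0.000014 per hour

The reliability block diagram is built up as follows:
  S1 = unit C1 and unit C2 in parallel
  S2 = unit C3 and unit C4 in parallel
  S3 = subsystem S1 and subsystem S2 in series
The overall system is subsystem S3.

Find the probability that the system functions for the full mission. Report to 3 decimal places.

0.946

R(C1) = exp(−0.000022 × 8760) = 0.82471
R(C2) = exp(−0.000034 × 8760) = 0.74242
R(C3) = exp(−0.0000096 × 8760) = 0.91934
R(C4) = exp(−0.000014 × 8760) = 0.88458
Parallel (C1 and C2): 1 − (1 − 0.82471)(1 − 0.74242) = 0.95485
Parallel (C3 and C4): 1 − (1 − 0.91934)(1 − 0.88458) = 0.99069
Series ([0.95485] and [0.99069]): 0.95485 × 0.99069 = 0.946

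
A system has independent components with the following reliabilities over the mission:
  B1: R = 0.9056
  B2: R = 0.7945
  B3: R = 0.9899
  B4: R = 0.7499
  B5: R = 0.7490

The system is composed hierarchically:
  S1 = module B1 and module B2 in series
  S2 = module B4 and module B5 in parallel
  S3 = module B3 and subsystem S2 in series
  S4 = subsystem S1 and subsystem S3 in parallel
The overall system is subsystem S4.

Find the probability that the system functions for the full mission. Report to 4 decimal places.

Series (B1 and B2): 0.905600 × 0.794500 = 0.719499
Parallel (B4 and B5): 1 − (1 − 0.749900)(1 − 0.749000) = 0.937225
Series (B3 and [0.937225]): 0.989900 × 0.937225 = 0.927759
Parallel ([0.719499] and [0.927759]): 1 − (1 − 0.719499)(1 − 0.927759) = 0.9797

0.9797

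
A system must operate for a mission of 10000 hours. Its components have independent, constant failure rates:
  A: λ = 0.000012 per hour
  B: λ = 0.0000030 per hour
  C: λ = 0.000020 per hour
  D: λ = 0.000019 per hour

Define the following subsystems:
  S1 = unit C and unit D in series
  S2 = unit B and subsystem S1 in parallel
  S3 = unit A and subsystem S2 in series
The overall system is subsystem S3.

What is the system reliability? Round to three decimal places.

R(A) = exp(−0.000012 × 10000) = 0.88692
R(B) = exp(−0.0000030 × 10000) = 0.97045
R(C) = exp(−0.000020 × 10000) = 0.81873
R(D) = exp(−0.000019 × 10000) = 0.82696
Series (C and D): 0.81873 × 0.82696 = 0.67706
Parallel (B and [0.67706]): 1 − (1 − 0.97045)(1 − 0.67706) = 0.99046
Series (A and [0.99046]): 0.88692 × 0.99046 = 0.878

0.878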